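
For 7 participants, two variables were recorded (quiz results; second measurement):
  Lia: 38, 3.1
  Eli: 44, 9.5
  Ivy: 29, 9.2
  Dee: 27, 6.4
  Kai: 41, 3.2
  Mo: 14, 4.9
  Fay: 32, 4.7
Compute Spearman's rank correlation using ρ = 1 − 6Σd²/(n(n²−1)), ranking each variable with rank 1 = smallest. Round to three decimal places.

Ranks of variable 1: 5, 7, 3, 2, 6, 1, 4
Ranks of variable 2: 1, 7, 6, 5, 2, 4, 3
d = r₁ − r₂: 4, 0, -3, -3, 4, -3, 1
d²: 16, 0, 9, 9, 16, 9, 1; Σd² = 60
ρ = 1 − 6·60/(7·48) = 1 − 360/336 = -0.071

-0.071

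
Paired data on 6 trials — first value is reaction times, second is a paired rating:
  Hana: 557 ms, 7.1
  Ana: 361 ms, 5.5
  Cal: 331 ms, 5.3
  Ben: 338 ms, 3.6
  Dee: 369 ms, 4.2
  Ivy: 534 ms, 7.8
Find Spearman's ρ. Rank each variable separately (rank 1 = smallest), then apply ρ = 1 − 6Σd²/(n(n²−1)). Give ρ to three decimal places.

Ranks of variable 1: 6, 3, 1, 2, 4, 5
Ranks of variable 2: 5, 4, 3, 1, 2, 6
d = r₁ − r₂: 1, -1, -2, 1, 2, -1
d²: 1, 1, 4, 1, 4, 1; Σd² = 12
ρ = 1 − 6·12/(6·35) = 1 − 72/210 = 0.657

0.657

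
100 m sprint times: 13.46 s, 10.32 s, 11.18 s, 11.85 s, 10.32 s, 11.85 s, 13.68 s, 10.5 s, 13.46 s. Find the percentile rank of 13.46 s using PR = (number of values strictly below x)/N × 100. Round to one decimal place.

N = 9.
Strictly below 13.46: 6. Equal to 13.46: 2.
PR = 6/9 × 100 = 66.7

66.7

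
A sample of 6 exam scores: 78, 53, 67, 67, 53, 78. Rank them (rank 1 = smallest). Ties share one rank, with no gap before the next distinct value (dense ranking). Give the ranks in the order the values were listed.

Sorted (ascending): 53, 53, 67, 67, 78, 78
The 2 values of 53 share dense rank 1.
The 2 values of 67 share dense rank 2.
The 2 values of 78 share dense rank 3.

3, 1, 2, 2, 1, 3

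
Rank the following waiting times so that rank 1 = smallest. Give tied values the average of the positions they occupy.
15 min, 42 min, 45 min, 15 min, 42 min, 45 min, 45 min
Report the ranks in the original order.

1.5, 3.5, 6, 1.5, 3.5, 6, 6

Sorted (ascending): 15, 15, 42, 42, 45, 45, 45
The 2 values of 15 occupy positions 1–2 → average rank (1+2)/2 = 1.5.
The 2 values of 42 occupy positions 3–4 → average rank (3+4)/2 = 3.5.
The 3 values of 45 occupy positions 5–7 → average rank 6.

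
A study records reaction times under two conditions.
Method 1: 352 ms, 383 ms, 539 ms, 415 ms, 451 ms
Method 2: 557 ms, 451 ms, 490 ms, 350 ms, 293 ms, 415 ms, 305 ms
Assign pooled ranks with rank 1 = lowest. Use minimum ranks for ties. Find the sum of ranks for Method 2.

Sorted (ascending): 293, 305, 350, 352, 383, 415, 415, 451, 451, 490, 539, 557
The 2 values of 415 occupy positions 6–7 → each gets rank 6.
The 2 values of 451 occupy positions 8–9 → each gets rank 8.
Method 2 values → pooled ranks: 557→12, 451→8, 490→10, 350→3, 293→1, 415→6, 305→2
Rank sum = 12 + 8 + 10 + 3 + 1 + 6 + 2 = 42

42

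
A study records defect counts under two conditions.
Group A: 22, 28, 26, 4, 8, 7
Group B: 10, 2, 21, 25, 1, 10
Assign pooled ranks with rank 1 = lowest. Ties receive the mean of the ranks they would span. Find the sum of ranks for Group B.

34

Sorted (ascending): 1, 2, 4, 7, 8, 10, 10, 21, 22, 25, 26, 28
The 2 values of 10 occupy positions 6–7 → average rank (6+7)/2 = 6.5.
Group B values → pooled ranks: 10→6.5, 2→2, 21→8, 25→10, 1→1, 10→6.5
Rank sum = 6.5 + 2 + 8 + 10 + 1 + 6.5 = 34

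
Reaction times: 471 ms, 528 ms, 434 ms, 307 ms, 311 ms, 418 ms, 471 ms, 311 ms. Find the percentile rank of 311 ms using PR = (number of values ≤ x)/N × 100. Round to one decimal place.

N = 8.
Strictly below 311: 1. Equal to 311: 2.
PR = 3/8 × 100 = 37.5

37.5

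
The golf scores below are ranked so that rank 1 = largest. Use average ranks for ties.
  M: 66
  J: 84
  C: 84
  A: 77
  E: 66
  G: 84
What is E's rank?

5.5

Sorted (descending): 84, 84, 84, 77, 66, 66
The 3 values of 84 occupy positions 1–3 → average rank 2.
The 2 values of 66 occupy positions 5–6 → average rank (5+6)/2 = 5.5.
E has value 66 → rank 5.5.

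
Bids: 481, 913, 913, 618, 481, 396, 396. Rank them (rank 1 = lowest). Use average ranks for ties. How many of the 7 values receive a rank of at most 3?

Sorted (ascending): 396, 396, 481, 481, 618, 913, 913
The 2 values of 396 occupy positions 1–2 → average rank (1+2)/2 = 1.5.
The 2 values of 481 occupy positions 3–4 → average rank (3+4)/2 = 3.5.
The 2 values of 913 occupy positions 6–7 → average rank (6+7)/2 = 6.5.
Ranks ≤ 3: {1.5, 1.5} → 2 values.

2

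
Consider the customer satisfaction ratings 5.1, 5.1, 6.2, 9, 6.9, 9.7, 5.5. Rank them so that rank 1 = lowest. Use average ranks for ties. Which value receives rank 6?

Sorted (ascending): 5.1, 5.1, 5.5, 6.2, 6.9, 9, 9.7
The 2 values of 5.1 occupy positions 1–2 → average rank (1+2)/2 = 1.5.
Rank 6 → value 9.

9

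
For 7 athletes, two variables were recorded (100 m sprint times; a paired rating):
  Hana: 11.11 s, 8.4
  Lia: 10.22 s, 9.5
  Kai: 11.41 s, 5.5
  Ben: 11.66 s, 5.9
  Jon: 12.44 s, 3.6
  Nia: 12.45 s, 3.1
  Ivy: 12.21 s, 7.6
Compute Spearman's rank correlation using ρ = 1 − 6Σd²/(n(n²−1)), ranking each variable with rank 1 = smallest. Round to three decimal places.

Ranks of variable 1: 2, 1, 3, 4, 6, 7, 5
Ranks of variable 2: 6, 7, 3, 4, 2, 1, 5
d = r₁ − r₂: -4, -6, 0, 0, 4, 6, 0
d²: 16, 36, 0, 0, 16, 36, 0; Σd² = 104
ρ = 1 − 6·104/(7·48) = 1 − 624/336 = -0.857

-0.857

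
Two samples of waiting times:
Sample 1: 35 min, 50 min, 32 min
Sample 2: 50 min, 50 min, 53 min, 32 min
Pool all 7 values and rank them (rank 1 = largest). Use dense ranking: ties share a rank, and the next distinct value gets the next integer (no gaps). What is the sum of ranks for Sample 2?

Sorted (descending): 53, 50, 50, 50, 35, 32, 32
The 3 values of 50 share dense rank 2.
The 2 values of 32 share dense rank 4.
Remaining distinct values take the next consecutive integers.
Sample 2 values → pooled ranks: 50→2, 50→2, 53→1, 32→4
Rank sum = 2 + 2 + 1 + 4 = 9

9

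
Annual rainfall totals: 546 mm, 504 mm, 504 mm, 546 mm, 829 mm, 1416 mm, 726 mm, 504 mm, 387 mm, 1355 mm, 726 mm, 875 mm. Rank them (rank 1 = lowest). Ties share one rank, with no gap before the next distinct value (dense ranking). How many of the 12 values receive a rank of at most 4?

Sorted (ascending): 387, 504, 504, 504, 546, 546, 726, 726, 829, 875, 1355, 1416
The 3 values of 504 share dense rank 2.
The 2 values of 546 share dense rank 3.
The 2 values of 726 share dense rank 4.
Remaining distinct values take the next consecutive integers.
Ranks ≤ 4: {1, 2, 2, 2, 3, 3, 4, 4} → 8 values.

8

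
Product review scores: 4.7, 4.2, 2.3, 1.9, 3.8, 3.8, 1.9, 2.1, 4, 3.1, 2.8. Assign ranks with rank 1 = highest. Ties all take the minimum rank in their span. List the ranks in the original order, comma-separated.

1, 2, 8, 10, 4, 4, 10, 9, 3, 6, 7

Sorted (descending): 4.7, 4.2, 4, 3.8, 3.8, 3.1, 2.8, 2.3, 2.1, 1.9, 1.9
The 2 values of 3.8 occupy positions 4–5 → each gets rank 4.
The 2 values of 1.9 occupy positions 10–11 → each gets rank 10.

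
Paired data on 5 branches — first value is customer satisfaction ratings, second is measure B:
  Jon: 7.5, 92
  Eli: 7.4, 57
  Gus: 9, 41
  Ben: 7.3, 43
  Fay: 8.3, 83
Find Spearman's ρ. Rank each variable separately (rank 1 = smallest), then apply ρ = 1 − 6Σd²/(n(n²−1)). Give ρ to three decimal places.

-0.100

Ranks of variable 1: 3, 2, 5, 1, 4
Ranks of variable 2: 5, 3, 1, 2, 4
d = r₁ − r₂: -2, -1, 4, -1, 0
d²: 4, 1, 16, 1, 0; Σd² = 22
ρ = 1 − 6·22/(5·24) = 1 − 132/120 = -0.100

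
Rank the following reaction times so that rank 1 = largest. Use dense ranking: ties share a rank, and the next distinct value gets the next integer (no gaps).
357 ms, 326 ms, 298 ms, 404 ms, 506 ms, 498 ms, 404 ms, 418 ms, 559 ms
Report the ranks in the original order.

Sorted (descending): 559, 506, 498, 418, 404, 404, 357, 326, 298
The 2 values of 404 share dense rank 5.
Remaining distinct values take the next consecutive integers.

6, 7, 8, 5, 2, 3, 5, 4, 1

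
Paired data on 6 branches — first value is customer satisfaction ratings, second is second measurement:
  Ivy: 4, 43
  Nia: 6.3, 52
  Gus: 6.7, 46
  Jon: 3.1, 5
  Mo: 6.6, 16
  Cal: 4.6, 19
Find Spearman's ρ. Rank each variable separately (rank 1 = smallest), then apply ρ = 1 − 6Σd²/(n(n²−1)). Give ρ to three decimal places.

Ranks of variable 1: 2, 4, 6, 1, 5, 3
Ranks of variable 2: 4, 6, 5, 1, 2, 3
d = r₁ − r₂: -2, -2, 1, 0, 3, 0
d²: 4, 4, 1, 0, 9, 0; Σd² = 18
ρ = 1 − 6·18/(6·35) = 1 − 108/210 = 0.486

0.486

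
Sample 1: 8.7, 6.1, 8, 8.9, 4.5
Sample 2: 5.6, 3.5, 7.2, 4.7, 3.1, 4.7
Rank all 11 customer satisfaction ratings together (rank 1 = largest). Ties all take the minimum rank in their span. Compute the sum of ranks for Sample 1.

20

Sorted (descending): 8.9, 8.7, 8, 7.2, 6.1, 5.6, 4.7, 4.7, 4.5, 3.5, 3.1
The 2 values of 4.7 occupy positions 7–8 → each gets rank 7.
Sample 1 values → pooled ranks: 8.7→2, 6.1→5, 8→3, 8.9→1, 4.5→9
Rank sum = 2 + 5 + 3 + 1 + 9 = 20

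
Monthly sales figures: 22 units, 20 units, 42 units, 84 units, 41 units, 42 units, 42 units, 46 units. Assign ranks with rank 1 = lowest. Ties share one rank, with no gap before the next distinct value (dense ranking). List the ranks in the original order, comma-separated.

Sorted (ascending): 20, 22, 41, 42, 42, 42, 46, 84
The 3 values of 42 share dense rank 4.
Remaining distinct values take the next consecutive integers.

2, 1, 4, 6, 3, 4, 4, 5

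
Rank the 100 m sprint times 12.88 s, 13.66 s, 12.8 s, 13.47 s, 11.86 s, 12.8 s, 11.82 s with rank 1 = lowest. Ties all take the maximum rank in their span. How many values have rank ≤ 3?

2

Sorted (ascending): 11.82, 11.86, 12.8, 12.8, 12.88, 13.47, 13.66
The 2 values of 12.8 occupy positions 3–4 → each gets rank 4.
Ranks ≤ 3: {1, 2} → 2 values.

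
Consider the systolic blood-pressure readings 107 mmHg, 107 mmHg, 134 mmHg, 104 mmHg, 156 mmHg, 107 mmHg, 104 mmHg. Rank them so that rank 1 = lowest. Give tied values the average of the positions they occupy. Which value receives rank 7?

Sorted (ascending): 104, 104, 107, 107, 107, 134, 156
The 2 values of 104 occupy positions 1–2 → average rank (1+2)/2 = 1.5.
The 3 values of 107 occupy positions 3–5 → average rank 4.
Rank 7 → value 156.

156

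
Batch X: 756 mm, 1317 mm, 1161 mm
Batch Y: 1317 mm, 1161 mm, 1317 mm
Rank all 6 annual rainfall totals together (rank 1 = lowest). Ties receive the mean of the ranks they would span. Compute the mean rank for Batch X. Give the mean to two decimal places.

Sorted (ascending): 756, 1161, 1161, 1317, 1317, 1317
The 2 values of 1161 occupy positions 2–3 → average rank (2+3)/2 = 2.5.
The 3 values of 1317 occupy positions 4–6 → average rank 5.
Batch X values → pooled ranks: 756→1, 1317→5, 1161→2.5
Mean rank = (1 + 5 + 2.5) / 3 = 2.83

2.83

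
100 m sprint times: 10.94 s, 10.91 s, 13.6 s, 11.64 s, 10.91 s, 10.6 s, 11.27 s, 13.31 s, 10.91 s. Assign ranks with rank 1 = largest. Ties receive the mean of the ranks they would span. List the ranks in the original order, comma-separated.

Sorted (descending): 13.6, 13.31, 11.64, 11.27, 10.94, 10.91, 10.91, 10.91, 10.6
The 3 values of 10.91 occupy positions 6–8 → average rank 7.

5, 7, 1, 3, 7, 9, 4, 2, 7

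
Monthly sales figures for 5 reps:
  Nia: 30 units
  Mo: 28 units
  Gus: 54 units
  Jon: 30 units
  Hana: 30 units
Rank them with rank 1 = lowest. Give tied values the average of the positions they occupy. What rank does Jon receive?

Sorted (ascending): 28, 30, 30, 30, 54
The 3 values of 30 occupy positions 2–4 → average rank 3.
Jon has value 30 units → rank 3.

3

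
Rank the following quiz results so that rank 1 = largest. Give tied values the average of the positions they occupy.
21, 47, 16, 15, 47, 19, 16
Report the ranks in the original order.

Sorted (descending): 47, 47, 21, 19, 16, 16, 15
The 2 values of 47 occupy positions 1–2 → average rank (1+2)/2 = 1.5.
The 2 values of 16 occupy positions 5–6 → average rank (5+6)/2 = 5.5.

3, 1.5, 5.5, 7, 1.5, 4, 5.5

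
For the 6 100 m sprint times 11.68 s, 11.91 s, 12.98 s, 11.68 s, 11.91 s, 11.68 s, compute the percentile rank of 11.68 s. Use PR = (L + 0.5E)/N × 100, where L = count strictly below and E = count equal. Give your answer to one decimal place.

25.0

N = 6.
Strictly below 11.68: 0. Equal to 11.68: 3.
PR = (0 + 0.5·3)/6 × 100 = 25.0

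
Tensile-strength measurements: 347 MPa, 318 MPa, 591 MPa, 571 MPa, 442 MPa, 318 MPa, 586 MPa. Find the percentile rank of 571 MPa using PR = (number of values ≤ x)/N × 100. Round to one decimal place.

71.4

N = 7.
Strictly below 571: 4. Equal to 571: 1.
PR = 5/7 × 100 = 71.4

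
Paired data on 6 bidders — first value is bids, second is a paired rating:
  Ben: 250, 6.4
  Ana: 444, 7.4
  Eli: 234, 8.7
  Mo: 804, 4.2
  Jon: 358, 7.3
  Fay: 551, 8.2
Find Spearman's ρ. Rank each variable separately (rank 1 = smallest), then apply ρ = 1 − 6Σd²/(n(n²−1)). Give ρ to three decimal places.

Ranks of variable 1: 2, 4, 1, 6, 3, 5
Ranks of variable 2: 2, 4, 6, 1, 3, 5
d = r₁ − r₂: 0, 0, -5, 5, 0, 0
d²: 0, 0, 25, 25, 0, 0; Σd² = 50
ρ = 1 − 6·50/(6·35) = 1 − 300/210 = -0.429

-0.429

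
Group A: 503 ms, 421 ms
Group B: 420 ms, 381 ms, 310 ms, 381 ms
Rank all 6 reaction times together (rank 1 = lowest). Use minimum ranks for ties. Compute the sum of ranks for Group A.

11

Sorted (ascending): 310, 381, 381, 420, 421, 503
The 2 values of 381 occupy positions 2–3 → each gets rank 2.
Group A values → pooled ranks: 503→6, 421→5
Rank sum = 6 + 5 = 11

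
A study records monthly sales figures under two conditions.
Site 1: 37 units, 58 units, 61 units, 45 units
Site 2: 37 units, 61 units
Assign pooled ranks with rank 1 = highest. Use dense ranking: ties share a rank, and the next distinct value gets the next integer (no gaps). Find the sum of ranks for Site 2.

5

Sorted (descending): 61, 61, 58, 45, 37, 37
The 2 values of 61 share dense rank 1.
The 2 values of 37 share dense rank 4.
Remaining distinct values take the next consecutive integers.
Site 2 values → pooled ranks: 37→4, 61→1
Rank sum = 4 + 1 = 5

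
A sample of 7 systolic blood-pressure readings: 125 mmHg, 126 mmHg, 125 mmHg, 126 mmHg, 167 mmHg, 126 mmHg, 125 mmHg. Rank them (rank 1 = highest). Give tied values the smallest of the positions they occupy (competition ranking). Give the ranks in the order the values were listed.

Sorted (descending): 167, 126, 126, 126, 125, 125, 125
The 3 values of 126 occupy positions 2–4 → each gets rank 2.
The 3 values of 125 occupy positions 5–7 → each gets rank 5.

5, 2, 5, 2, 1, 2, 5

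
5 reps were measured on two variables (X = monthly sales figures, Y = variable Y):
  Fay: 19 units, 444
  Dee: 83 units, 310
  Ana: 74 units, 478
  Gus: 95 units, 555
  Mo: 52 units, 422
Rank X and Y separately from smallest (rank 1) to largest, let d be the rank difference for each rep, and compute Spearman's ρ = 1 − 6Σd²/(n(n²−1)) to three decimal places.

0.300

Ranks of variable 1: 1, 4, 3, 5, 2
Ranks of variable 2: 3, 1, 4, 5, 2
d = r₁ − r₂: -2, 3, -1, 0, 0
d²: 4, 9, 1, 0, 0; Σd² = 14
ρ = 1 − 6·14/(5·24) = 1 − 84/120 = 0.300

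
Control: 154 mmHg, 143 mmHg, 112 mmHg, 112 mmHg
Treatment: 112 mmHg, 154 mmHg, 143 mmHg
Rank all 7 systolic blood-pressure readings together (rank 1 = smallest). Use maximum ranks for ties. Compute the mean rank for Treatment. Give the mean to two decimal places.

Sorted (ascending): 112, 112, 112, 143, 143, 154, 154
The 3 values of 112 occupy positions 1–3 → each gets rank 3.
The 2 values of 143 occupy positions 4–5 → each gets rank 5.
The 2 values of 154 occupy positions 6–7 → each gets rank 7.
Treatment values → pooled ranks: 112→3, 154→7, 143→5
Mean rank = (3 + 7 + 5) / 3 = 5.00

5.00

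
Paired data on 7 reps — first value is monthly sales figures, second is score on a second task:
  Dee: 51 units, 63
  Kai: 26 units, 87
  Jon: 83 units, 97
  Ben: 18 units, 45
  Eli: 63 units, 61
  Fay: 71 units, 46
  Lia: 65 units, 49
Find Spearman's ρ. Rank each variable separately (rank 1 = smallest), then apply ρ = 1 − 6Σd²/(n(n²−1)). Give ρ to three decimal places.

0.286

Ranks of variable 1: 3, 2, 7, 1, 4, 6, 5
Ranks of variable 2: 5, 6, 7, 1, 4, 2, 3
d = r₁ − r₂: -2, -4, 0, 0, 0, 4, 2
d²: 4, 16, 0, 0, 0, 16, 4; Σd² = 40
ρ = 1 − 6·40/(7·48) = 1 − 240/336 = 0.286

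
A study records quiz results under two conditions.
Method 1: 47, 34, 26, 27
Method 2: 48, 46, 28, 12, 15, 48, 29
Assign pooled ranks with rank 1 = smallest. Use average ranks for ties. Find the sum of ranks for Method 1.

Sorted (ascending): 12, 15, 26, 27, 28, 29, 34, 46, 47, 48, 48
The 2 values of 48 occupy positions 10–11 → average rank (10+11)/2 = 10.5.
Method 1 values → pooled ranks: 47→9, 34→7, 26→3, 27→4
Rank sum = 9 + 7 + 3 + 4 = 23

23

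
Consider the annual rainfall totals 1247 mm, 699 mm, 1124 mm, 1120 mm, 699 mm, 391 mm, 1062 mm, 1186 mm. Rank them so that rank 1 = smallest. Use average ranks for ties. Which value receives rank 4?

Sorted (ascending): 391, 699, 699, 1062, 1120, 1124, 1186, 1247
The 2 values of 699 occupy positions 2–3 → average rank (2+3)/2 = 2.5.
Rank 4 → value 1062.

1062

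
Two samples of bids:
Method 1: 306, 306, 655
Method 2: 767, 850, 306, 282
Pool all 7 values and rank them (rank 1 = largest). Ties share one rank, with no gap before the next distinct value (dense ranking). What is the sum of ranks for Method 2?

12

Sorted (descending): 850, 767, 655, 306, 306, 306, 282
The 3 values of 306 share dense rank 4.
Remaining distinct values take the next consecutive integers.
Method 2 values → pooled ranks: 767→2, 850→1, 306→4, 282→5
Rank sum = 2 + 1 + 4 + 5 = 12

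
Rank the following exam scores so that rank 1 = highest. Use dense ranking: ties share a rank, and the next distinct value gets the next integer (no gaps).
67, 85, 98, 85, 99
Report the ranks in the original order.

Sorted (descending): 99, 98, 85, 85, 67
The 2 values of 85 share dense rank 3.
Remaining distinct values take the next consecutive integers.

4, 3, 2, 3, 1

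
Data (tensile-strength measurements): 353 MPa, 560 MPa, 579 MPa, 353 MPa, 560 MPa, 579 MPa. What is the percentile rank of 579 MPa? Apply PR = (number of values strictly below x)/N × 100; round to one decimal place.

N = 6.
Strictly below 579: 4. Equal to 579: 2.
PR = 4/6 × 100 = 66.7

66.7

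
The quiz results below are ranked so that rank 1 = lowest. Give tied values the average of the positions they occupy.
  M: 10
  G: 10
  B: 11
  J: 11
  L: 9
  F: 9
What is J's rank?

5.5

Sorted (ascending): 9, 9, 10, 10, 11, 11
The 2 values of 9 occupy positions 1–2 → average rank (1+2)/2 = 1.5.
The 2 values of 10 occupy positions 3–4 → average rank (3+4)/2 = 3.5.
The 2 values of 11 occupy positions 5–6 → average rank (5+6)/2 = 5.5.
J has value 11 → rank 5.5.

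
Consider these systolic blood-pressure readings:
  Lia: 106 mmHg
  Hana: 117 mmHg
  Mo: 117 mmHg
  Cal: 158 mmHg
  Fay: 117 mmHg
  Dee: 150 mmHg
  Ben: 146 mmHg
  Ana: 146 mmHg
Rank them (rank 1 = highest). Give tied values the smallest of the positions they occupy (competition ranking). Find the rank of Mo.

5

Sorted (descending): 158, 150, 146, 146, 117, 117, 117, 106
The 2 values of 146 occupy positions 3–4 → each gets rank 3.
The 3 values of 117 occupy positions 5–7 → each gets rank 5.
Mo has value 117 mmHg → rank 5.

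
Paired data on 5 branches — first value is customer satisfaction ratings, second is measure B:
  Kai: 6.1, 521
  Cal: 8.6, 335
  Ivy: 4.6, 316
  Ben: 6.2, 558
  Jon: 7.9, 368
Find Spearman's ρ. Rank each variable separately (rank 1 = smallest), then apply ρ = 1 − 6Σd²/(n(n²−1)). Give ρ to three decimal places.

0.100

Ranks of variable 1: 2, 5, 1, 3, 4
Ranks of variable 2: 4, 2, 1, 5, 3
d = r₁ − r₂: -2, 3, 0, -2, 1
d²: 4, 9, 0, 4, 1; Σd² = 18
ρ = 1 − 6·18/(5·24) = 1 − 108/120 = 0.100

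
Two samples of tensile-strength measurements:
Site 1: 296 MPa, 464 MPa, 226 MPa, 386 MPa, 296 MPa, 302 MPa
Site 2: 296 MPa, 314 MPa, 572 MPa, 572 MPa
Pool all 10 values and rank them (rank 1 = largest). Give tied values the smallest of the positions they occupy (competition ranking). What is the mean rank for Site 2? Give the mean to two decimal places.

3.50

Sorted (descending): 572, 572, 464, 386, 314, 302, 296, 296, 296, 226
The 2 values of 572 occupy positions 1–2 → each gets rank 1.
The 3 values of 296 occupy positions 7–9 → each gets rank 7.
Site 2 values → pooled ranks: 296→7, 314→5, 572→1, 572→1
Mean rank = (7 + 5 + 1 + 1) / 4 = 3.50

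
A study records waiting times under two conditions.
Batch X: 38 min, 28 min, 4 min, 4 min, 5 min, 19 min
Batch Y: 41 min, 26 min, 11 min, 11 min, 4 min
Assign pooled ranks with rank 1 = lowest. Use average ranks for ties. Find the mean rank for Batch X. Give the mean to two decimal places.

Sorted (ascending): 4, 4, 4, 5, 11, 11, 19, 26, 28, 38, 41
The 3 values of 4 occupy positions 1–3 → average rank 2.
The 2 values of 11 occupy positions 5–6 → average rank (5+6)/2 = 5.5.
Batch X values → pooled ranks: 38→10, 28→9, 4→2, 4→2, 5→4, 19→7
Mean rank = (10 + 9 + 2 + 2 + 4 + 7) / 6 = 5.67

5.67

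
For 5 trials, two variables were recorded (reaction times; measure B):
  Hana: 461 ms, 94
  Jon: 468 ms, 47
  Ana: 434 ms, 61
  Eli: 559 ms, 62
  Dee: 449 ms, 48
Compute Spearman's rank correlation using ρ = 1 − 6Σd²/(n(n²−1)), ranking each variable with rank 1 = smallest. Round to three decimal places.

Ranks of variable 1: 3, 4, 1, 5, 2
Ranks of variable 2: 5, 1, 3, 4, 2
d = r₁ − r₂: -2, 3, -2, 1, 0
d²: 4, 9, 4, 1, 0; Σd² = 18
ρ = 1 − 6·18/(5·24) = 1 − 108/120 = 0.100

0.100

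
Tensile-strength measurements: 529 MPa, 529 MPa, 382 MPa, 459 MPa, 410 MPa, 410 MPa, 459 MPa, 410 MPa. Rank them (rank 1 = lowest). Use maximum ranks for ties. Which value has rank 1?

Sorted (ascending): 382, 410, 410, 410, 459, 459, 529, 529
The 3 values of 410 occupy positions 2–4 → each gets rank 4.
The 2 values of 459 occupy positions 5–6 → each gets rank 6.
The 2 values of 529 occupy positions 7–8 → each gets rank 8.
Rank 1 → value 382.

382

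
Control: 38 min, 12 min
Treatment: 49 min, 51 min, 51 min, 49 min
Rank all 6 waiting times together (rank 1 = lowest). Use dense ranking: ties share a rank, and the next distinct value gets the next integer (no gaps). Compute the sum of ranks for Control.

Sorted (ascending): 12, 38, 49, 49, 51, 51
The 2 values of 49 share dense rank 3.
The 2 values of 51 share dense rank 4.
Remaining distinct values take the next consecutive integers.
Control values → pooled ranks: 38→2, 12→1
Rank sum = 2 + 1 = 3

3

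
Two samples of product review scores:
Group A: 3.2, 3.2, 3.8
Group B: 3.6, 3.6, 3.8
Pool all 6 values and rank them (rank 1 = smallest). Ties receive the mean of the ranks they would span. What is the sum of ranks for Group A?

8.5

Sorted (ascending): 3.2, 3.2, 3.6, 3.6, 3.8, 3.8
The 2 values of 3.2 occupy positions 1–2 → average rank (1+2)/2 = 1.5.
The 2 values of 3.6 occupy positions 3–4 → average rank (3+4)/2 = 3.5.
The 2 values of 3.8 occupy positions 5–6 → average rank (5+6)/2 = 5.5.
Group A values → pooled ranks: 3.2→1.5, 3.2→1.5, 3.8→5.5
Rank sum = 1.5 + 1.5 + 5.5 = 8.5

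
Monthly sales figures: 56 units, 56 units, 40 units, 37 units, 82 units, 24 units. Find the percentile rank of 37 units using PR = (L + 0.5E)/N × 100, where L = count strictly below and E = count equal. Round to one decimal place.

25.0

N = 6.
Strictly below 37: 1. Equal to 37: 1.
PR = (1 + 0.5·1)/6 × 100 = 25.0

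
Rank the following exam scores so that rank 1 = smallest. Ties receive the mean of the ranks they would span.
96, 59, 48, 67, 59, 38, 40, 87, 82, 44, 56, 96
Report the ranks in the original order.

11.5, 6.5, 4, 8, 6.5, 1, 2, 10, 9, 3, 5, 11.5

Sorted (ascending): 38, 40, 44, 48, 56, 59, 59, 67, 82, 87, 96, 96
The 2 values of 59 occupy positions 6–7 → average rank (6+7)/2 = 6.5.
The 2 values of 96 occupy positions 11–12 → average rank (11+12)/2 = 11.5.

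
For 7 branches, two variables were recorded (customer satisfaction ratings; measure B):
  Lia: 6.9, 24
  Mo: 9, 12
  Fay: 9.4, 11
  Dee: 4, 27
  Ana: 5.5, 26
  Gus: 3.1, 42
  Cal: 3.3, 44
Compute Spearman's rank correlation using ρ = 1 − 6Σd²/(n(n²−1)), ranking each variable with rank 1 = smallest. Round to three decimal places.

-0.964

Ranks of variable 1: 5, 6, 7, 3, 4, 1, 2
Ranks of variable 2: 3, 2, 1, 5, 4, 6, 7
d = r₁ − r₂: 2, 4, 6, -2, 0, -5, -5
d²: 4, 16, 36, 4, 0, 25, 25; Σd² = 110
ρ = 1 − 6·110/(7·48) = 1 − 660/336 = -0.964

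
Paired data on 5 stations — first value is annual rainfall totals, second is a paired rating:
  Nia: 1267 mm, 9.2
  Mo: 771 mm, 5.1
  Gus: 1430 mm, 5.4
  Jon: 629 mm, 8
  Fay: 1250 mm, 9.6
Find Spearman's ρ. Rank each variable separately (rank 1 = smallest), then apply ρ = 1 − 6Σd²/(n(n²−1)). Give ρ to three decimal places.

0.100

Ranks of variable 1: 4, 2, 5, 1, 3
Ranks of variable 2: 4, 1, 2, 3, 5
d = r₁ − r₂: 0, 1, 3, -2, -2
d²: 0, 1, 9, 4, 4; Σd² = 18
ρ = 1 − 6·18/(5·24) = 1 − 108/120 = 0.100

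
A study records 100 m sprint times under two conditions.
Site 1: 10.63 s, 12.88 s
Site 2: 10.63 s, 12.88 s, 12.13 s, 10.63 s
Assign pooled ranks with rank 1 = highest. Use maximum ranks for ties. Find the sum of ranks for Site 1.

Sorted (descending): 12.88, 12.88, 12.13, 10.63, 10.63, 10.63
The 2 values of 12.88 occupy positions 1–2 → each gets rank 2.
The 3 values of 10.63 occupy positions 4–6 → each gets rank 6.
Site 1 values → pooled ranks: 10.63→6, 12.88→2
Rank sum = 6 + 2 = 8

8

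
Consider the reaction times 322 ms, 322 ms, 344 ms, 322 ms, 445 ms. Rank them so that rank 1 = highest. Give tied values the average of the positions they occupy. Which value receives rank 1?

445

Sorted (descending): 445, 344, 322, 322, 322
The 3 values of 322 occupy positions 3–5 → average rank 4.
Rank 1 → value 445.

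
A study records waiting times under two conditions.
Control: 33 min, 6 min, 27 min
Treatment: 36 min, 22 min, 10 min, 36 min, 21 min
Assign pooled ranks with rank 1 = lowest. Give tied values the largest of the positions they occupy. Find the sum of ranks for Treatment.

25

Sorted (ascending): 6, 10, 21, 22, 27, 33, 36, 36
The 2 values of 36 occupy positions 7–8 → each gets rank 8.
Treatment values → pooled ranks: 36→8, 22→4, 10→2, 36→8, 21→3
Rank sum = 8 + 4 + 2 + 8 + 3 = 25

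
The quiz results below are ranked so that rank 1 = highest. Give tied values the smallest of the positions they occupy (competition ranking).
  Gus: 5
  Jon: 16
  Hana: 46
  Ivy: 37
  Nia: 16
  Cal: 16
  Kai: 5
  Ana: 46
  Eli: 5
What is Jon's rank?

Sorted (descending): 46, 46, 37, 16, 16, 16, 5, 5, 5
The 2 values of 46 occupy positions 1–2 → each gets rank 1.
The 3 values of 16 occupy positions 4–6 → each gets rank 4.
The 3 values of 5 occupy positions 7–9 → each gets rank 7.
Jon has value 16 → rank 4.

4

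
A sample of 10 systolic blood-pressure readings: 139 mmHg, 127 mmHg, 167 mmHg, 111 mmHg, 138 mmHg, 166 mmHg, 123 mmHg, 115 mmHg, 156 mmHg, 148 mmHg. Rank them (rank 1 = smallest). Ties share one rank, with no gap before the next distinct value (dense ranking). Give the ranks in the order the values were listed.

Sorted (ascending): 111, 115, 123, 127, 138, 139, 148, 156, 166, 167
No ties — each value takes its position as its rank.

6, 4, 10, 1, 5, 9, 3, 2, 8, 7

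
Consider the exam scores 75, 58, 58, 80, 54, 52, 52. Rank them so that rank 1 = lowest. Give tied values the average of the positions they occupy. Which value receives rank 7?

Sorted (ascending): 52, 52, 54, 58, 58, 75, 80
The 2 values of 52 occupy positions 1–2 → average rank (1+2)/2 = 1.5.
The 2 values of 58 occupy positions 4–5 → average rank (4+5)/2 = 4.5.
Rank 7 → value 80.

80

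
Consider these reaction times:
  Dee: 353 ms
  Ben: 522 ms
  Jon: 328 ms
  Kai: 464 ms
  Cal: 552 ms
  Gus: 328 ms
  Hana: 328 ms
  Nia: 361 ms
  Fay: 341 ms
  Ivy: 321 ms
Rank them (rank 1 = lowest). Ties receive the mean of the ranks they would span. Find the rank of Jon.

3

Sorted (ascending): 321, 328, 328, 328, 341, 353, 361, 464, 522, 552
The 3 values of 328 occupy positions 2–4 → average rank 3.
Jon has value 328 ms → rank 3.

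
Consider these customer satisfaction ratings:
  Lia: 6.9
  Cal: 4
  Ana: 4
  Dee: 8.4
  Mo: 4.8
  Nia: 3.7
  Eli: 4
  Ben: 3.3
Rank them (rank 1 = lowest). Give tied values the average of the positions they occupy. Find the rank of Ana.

Sorted (ascending): 3.3, 3.7, 4, 4, 4, 4.8, 6.9, 8.4
The 3 values of 4 occupy positions 3–5 → average rank 4.
Ana has value 4 → rank 4.

4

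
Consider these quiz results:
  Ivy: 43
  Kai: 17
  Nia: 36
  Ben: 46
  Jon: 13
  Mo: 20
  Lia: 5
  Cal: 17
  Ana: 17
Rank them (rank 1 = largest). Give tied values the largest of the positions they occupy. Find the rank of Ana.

Sorted (descending): 46, 43, 36, 20, 17, 17, 17, 13, 5
The 3 values of 17 occupy positions 5–7 → each gets rank 7.
Ana has value 17 → rank 7.

7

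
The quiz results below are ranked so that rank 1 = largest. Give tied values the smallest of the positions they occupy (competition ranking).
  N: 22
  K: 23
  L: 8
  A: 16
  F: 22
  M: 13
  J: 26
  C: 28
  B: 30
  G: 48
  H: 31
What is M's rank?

Sorted (descending): 48, 31, 30, 28, 26, 23, 22, 22, 16, 13, 8
The 2 values of 22 occupy positions 7–8 → each gets rank 7.
M has value 13 → rank 10.

10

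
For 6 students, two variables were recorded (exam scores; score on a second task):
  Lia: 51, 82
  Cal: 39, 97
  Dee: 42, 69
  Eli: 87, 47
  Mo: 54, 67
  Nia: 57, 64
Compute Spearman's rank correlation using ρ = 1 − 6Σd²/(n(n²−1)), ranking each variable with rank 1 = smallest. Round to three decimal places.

Ranks of variable 1: 3, 1, 2, 6, 4, 5
Ranks of variable 2: 5, 6, 4, 1, 3, 2
d = r₁ − r₂: -2, -5, -2, 5, 1, 3
d²: 4, 25, 4, 25, 1, 9; Σd² = 68
ρ = 1 − 6·68/(6·35) = 1 − 408/210 = -0.943

-0.943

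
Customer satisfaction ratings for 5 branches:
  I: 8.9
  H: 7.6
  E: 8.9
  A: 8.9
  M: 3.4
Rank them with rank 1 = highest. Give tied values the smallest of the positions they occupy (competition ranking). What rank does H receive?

4

Sorted (descending): 8.9, 8.9, 8.9, 7.6, 3.4
The 3 values of 8.9 occupy positions 1–3 → each gets rank 1.
H has value 7.6 → rank 4.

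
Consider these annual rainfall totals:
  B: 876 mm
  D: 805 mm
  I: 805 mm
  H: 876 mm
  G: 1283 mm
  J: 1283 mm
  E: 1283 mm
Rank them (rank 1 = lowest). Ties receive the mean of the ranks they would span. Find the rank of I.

1.5

Sorted (ascending): 805, 805, 876, 876, 1283, 1283, 1283
The 2 values of 805 occupy positions 1–2 → average rank (1+2)/2 = 1.5.
The 2 values of 876 occupy positions 3–4 → average rank (3+4)/2 = 3.5.
The 3 values of 1283 occupy positions 5–7 → average rank 6.
I has value 805 mm → rank 1.5.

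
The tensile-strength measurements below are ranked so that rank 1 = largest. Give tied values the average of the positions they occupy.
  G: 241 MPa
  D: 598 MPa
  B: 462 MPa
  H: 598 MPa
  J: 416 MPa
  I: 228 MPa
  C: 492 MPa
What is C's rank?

3

Sorted (descending): 598, 598, 492, 462, 416, 241, 228
The 2 values of 598 occupy positions 1–2 → average rank (1+2)/2 = 1.5.
C has value 492 MPa → rank 3.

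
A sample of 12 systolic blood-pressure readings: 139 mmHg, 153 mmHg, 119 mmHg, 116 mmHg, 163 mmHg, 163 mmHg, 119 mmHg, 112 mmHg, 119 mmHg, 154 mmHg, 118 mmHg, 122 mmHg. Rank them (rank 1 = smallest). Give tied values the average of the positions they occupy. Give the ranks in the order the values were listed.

Sorted (ascending): 112, 116, 118, 119, 119, 119, 122, 139, 153, 154, 163, 163
The 3 values of 119 occupy positions 4–6 → average rank 5.
The 2 values of 163 occupy positions 11–12 → average rank (11+12)/2 = 11.5.

8, 9, 5, 2, 11.5, 11.5, 5, 1, 5, 10, 3, 7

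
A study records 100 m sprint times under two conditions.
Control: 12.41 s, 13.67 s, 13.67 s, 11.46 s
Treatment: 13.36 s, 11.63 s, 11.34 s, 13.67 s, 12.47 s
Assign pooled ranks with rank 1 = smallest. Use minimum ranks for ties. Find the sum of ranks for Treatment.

Sorted (ascending): 11.34, 11.46, 11.63, 12.41, 12.47, 13.36, 13.67, 13.67, 13.67
The 3 values of 13.67 occupy positions 7–9 → each gets rank 7.
Treatment values → pooled ranks: 13.36→6, 11.63→3, 11.34→1, 13.67→7, 12.47→5
Rank sum = 6 + 3 + 1 + 7 + 5 = 22

22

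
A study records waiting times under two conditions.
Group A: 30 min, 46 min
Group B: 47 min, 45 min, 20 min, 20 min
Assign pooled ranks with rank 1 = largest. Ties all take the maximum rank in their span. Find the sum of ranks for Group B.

16

Sorted (descending): 47, 46, 45, 30, 20, 20
The 2 values of 20 occupy positions 5–6 → each gets rank 6.
Group B values → pooled ranks: 47→1, 45→3, 20→6, 20→6
Rank sum = 1 + 3 + 6 + 6 = 16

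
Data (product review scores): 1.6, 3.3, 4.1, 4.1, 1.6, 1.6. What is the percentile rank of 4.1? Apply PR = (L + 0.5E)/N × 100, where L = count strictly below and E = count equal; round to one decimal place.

83.3

N = 6.
Strictly below 4.1: 4. Equal to 4.1: 2.
PR = (4 + 0.5·2)/6 × 100 = 83.3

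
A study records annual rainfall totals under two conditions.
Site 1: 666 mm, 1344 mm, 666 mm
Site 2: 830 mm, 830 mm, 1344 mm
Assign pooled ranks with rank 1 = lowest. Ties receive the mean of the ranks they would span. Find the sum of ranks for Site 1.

8.5

Sorted (ascending): 666, 666, 830, 830, 1344, 1344
The 2 values of 666 occupy positions 1–2 → average rank (1+2)/2 = 1.5.
The 2 values of 830 occupy positions 3–4 → average rank (3+4)/2 = 3.5.
The 2 values of 1344 occupy positions 5–6 → average rank (5+6)/2 = 5.5.
Site 1 values → pooled ranks: 666→1.5, 1344→5.5, 666→1.5
Rank sum = 1.5 + 5.5 + 1.5 = 8.5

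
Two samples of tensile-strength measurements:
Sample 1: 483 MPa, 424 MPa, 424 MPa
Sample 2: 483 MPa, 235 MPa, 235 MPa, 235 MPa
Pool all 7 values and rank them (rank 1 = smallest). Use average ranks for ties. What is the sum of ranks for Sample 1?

Sorted (ascending): 235, 235, 235, 424, 424, 483, 483
The 3 values of 235 occupy positions 1–3 → average rank 2.
The 2 values of 424 occupy positions 4–5 → average rank (4+5)/2 = 4.5.
The 2 values of 483 occupy positions 6–7 → average rank (6+7)/2 = 6.5.
Sample 1 values → pooled ranks: 483→6.5, 424→4.5, 424→4.5
Rank sum = 6.5 + 4.5 + 4.5 = 15.5

15.5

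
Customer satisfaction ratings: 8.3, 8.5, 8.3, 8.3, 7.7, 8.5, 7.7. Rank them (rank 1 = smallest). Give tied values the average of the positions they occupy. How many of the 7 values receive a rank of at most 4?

5

Sorted (ascending): 7.7, 7.7, 8.3, 8.3, 8.3, 8.5, 8.5
The 2 values of 7.7 occupy positions 1–2 → average rank (1+2)/2 = 1.5.
The 3 values of 8.3 occupy positions 3–5 → average rank 4.
The 2 values of 8.5 occupy positions 6–7 → average rank (6+7)/2 = 6.5.
Ranks ≤ 4: {1.5, 1.5, 4, 4, 4} → 5 values.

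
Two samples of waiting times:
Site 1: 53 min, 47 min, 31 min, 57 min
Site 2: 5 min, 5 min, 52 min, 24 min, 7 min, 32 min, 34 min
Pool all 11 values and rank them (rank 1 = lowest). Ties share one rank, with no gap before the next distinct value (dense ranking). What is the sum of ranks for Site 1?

30

Sorted (ascending): 5, 5, 7, 24, 31, 32, 34, 47, 52, 53, 57
The 2 values of 5 share dense rank 1.
Remaining distinct values take the next consecutive integers.
Site 1 values → pooled ranks: 53→9, 47→7, 31→4, 57→10
Rank sum = 9 + 7 + 4 + 10 = 30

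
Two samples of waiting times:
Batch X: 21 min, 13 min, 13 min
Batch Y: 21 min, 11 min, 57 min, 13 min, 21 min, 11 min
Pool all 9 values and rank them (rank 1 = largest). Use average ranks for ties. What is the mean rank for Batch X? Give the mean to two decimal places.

Sorted (descending): 57, 21, 21, 21, 13, 13, 13, 11, 11
The 3 values of 21 occupy positions 2–4 → average rank 3.
The 3 values of 13 occupy positions 5–7 → average rank 6.
The 2 values of 11 occupy positions 8–9 → average rank (8+9)/2 = 8.5.
Batch X values → pooled ranks: 21→3, 13→6, 13→6
Mean rank = (3 + 6 + 6) / 3 = 5.00

5.00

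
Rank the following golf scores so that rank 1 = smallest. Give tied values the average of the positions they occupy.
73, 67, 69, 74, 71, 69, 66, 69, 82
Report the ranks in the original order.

7, 2, 4, 8, 6, 4, 1, 4, 9

Sorted (ascending): 66, 67, 69, 69, 69, 71, 73, 74, 82
The 3 values of 69 occupy positions 3–5 → average rank 4.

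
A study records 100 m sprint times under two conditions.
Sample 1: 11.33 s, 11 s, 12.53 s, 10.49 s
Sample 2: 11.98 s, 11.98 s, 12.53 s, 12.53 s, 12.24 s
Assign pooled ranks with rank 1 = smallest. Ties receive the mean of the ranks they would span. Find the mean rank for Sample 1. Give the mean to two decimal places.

Sorted (ascending): 10.49, 11, 11.33, 11.98, 11.98, 12.24, 12.53, 12.53, 12.53
The 2 values of 11.98 occupy positions 4–5 → average rank (4+5)/2 = 4.5.
The 3 values of 12.53 occupy positions 7–9 → average rank 8.
Sample 1 values → pooled ranks: 11.33→3, 11→2, 12.53→8, 10.49→1
Mean rank = (3 + 2 + 8 + 1) / 4 = 3.50

3.50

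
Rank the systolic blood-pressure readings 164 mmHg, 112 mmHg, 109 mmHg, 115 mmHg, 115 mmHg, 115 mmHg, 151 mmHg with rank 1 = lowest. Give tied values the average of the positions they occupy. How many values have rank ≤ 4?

Sorted (ascending): 109, 112, 115, 115, 115, 151, 164
The 3 values of 115 occupy positions 3–5 → average rank 4.
Ranks ≤ 4: {1, 2, 4, 4, 4} → 5 values.

5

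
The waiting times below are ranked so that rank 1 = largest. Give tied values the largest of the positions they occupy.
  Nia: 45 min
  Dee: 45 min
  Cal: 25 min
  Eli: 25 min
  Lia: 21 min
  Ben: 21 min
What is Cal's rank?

4

Sorted (descending): 45, 45, 25, 25, 21, 21
The 2 values of 45 occupy positions 1–2 → each gets rank 2.
The 2 values of 25 occupy positions 3–4 → each gets rank 4.
The 2 values of 21 occupy positions 5–6 → each gets rank 6.
Cal has value 25 min → rank 4.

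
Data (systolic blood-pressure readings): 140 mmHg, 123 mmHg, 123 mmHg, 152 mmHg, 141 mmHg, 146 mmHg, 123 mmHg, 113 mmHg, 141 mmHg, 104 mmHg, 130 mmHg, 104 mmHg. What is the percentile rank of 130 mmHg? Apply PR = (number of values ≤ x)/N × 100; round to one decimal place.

N = 12.
Strictly below 130: 6. Equal to 130: 1.
PR = 7/12 × 100 = 58.3

58.3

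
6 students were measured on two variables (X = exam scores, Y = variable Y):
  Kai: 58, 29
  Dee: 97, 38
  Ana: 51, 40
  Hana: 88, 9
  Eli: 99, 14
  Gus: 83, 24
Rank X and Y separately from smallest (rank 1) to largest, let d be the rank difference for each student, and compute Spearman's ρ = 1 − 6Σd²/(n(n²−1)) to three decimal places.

Ranks of variable 1: 2, 5, 1, 4, 6, 3
Ranks of variable 2: 4, 5, 6, 1, 2, 3
d = r₁ − r₂: -2, 0, -5, 3, 4, 0
d²: 4, 0, 25, 9, 16, 0; Σd² = 54
ρ = 1 − 6·54/(6·35) = 1 − 324/210 = -0.543

-0.543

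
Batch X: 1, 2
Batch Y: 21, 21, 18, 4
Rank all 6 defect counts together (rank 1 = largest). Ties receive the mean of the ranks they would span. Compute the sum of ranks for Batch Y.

10

Sorted (descending): 21, 21, 18, 4, 2, 1
The 2 values of 21 occupy positions 1–2 → average rank (1+2)/2 = 1.5.
Batch Y values → pooled ranks: 21→1.5, 21→1.5, 18→3, 4→4
Rank sum = 1.5 + 1.5 + 3 + 4 = 10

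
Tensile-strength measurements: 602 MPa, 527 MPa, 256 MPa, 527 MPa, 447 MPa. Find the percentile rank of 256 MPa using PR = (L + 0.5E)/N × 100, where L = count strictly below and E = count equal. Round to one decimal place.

N = 5.
Strictly below 256: 0. Equal to 256: 1.
PR = (0 + 0.5·1)/5 × 100 = 10.0

10.0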